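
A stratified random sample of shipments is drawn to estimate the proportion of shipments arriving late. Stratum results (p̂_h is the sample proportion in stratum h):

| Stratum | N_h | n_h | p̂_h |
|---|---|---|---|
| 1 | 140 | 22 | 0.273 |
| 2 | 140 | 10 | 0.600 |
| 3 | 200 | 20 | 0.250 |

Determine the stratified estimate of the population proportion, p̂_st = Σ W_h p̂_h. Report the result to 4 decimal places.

p̂_st ≈ 0.3588

N = 480; stratum weights W_h = N_h/N.
p̂_st = Σ W_h p̂_h = (140·0.273 + 140·0.600 + 200·0.250)/480 = 0.35879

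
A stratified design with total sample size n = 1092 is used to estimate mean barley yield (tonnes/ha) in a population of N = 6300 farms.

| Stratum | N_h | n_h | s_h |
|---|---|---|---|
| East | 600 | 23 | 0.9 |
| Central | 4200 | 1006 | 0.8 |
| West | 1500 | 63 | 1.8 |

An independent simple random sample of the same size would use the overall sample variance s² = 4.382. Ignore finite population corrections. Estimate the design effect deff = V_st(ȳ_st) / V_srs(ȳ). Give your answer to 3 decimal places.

deff ≈ 0.877

V̂(ȳ_st) = Σ W_h² s_h²/n_h, with W_h = N_h/N and N = 6300:
  stratum East: (600/6300)²·0.9²/23 = 0.000319432
  stratum Central: (4200/6300)²·0.8²/1006 = 0.000282748
  stratum West: (1500/6300)²·1.8²/63 = 0.00291545
V_st = 0.00351763
V_srs = s²/n = 4.382/1092 = 0.00401282
deff = V_st / V_srs = 0.00351763/0.00401282 = 0.8766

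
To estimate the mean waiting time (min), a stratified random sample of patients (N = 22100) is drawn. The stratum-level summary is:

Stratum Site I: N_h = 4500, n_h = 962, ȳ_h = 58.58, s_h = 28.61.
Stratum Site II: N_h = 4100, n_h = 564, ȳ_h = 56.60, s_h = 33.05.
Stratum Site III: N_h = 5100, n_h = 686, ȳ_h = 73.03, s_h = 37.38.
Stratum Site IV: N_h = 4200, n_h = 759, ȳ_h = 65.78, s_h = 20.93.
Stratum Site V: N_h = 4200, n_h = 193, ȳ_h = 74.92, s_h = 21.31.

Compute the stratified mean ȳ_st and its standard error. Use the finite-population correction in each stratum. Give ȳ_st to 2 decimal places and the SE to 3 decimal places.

ȳ_st = Σ W_h ȳ_h = (4500·58.58 + 4100·56.60 + 5100·73.03 + 4200·65.78 + 4200·74.92)/22100 = 66.02095
V̂(ȳ_st) = Σ W_h² (1 − n_h/N_h) s_h²/n_h, with W_h = N_h/N and N = 22100:
  stratum Site I: (4500/22100)²·(1 − 962/4500)·28.61²/962 = 0.0277362
  stratum Site II: (4100/22100)²·(1 − 564/4100)·33.05²/564 = 0.0574878
  stratum Site III: (5100/22100)²·(1 − 686/5100)·37.38²/686 = 0.0938799
  stratum Site IV: (4200/22100)²·(1 − 759/4200)·20.93²/759 = 0.0170784
  stratum Site V: (4200/22100)²·(1 − 193/4200)·21.31²/193 = 0.0810763
V̂(ȳ_st) = 0.277258
SE(ȳ_st) = √0.277258 = 0.526553

ȳ_st ≈ 66.02, SE ≈ 0.527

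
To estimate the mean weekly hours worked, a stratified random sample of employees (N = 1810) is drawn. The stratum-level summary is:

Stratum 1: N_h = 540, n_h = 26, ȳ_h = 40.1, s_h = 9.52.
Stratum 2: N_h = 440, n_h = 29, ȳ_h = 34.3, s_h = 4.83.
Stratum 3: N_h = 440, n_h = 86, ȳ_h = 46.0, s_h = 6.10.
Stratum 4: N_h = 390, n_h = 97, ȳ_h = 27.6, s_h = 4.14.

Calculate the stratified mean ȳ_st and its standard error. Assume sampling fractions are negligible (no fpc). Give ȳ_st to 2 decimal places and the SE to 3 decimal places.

ȳ_st ≈ 37.43, SE ≈ 0.626

ȳ_st = Σ W_h ȳ_h = (540·40.1 + 440·34.3 + 440·46.0 + 390·27.6)/1810 = 37.43094
V̂(ȳ_st) = Σ W_h² s_h²/n_h, with W_h = N_h/N and N = 1810:
  stratum 1: (540/1810)²·9.52²/26 = 0.310264
  stratum 2: (440/1810)²·4.83²/29 = 0.0475384
  stratum 3: (440/1810)²·6.10²/86 = 0.0255687
  stratum 4: (390/1810)²·4.14²/97 = 0.00820353
V̂(ȳ_st) = 0.391574
SE(ȳ_st) = √0.391574 = 0.625759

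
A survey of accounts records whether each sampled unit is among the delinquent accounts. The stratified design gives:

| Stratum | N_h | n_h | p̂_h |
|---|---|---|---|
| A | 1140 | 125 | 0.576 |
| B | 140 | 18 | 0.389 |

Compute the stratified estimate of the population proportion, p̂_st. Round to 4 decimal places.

p̂_st ≈ 0.5555

N = 1280; stratum weights W_h = N_h/N.
p̂_st = Σ W_h p̂_h = (1140·0.576 + 140·0.389)/1280 = 0.55555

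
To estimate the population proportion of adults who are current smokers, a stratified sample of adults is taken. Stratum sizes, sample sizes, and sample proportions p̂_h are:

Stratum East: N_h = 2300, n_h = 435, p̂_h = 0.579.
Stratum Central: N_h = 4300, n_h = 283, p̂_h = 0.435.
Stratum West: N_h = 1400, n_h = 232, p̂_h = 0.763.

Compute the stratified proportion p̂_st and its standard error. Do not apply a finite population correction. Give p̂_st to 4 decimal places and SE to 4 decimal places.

N = 8000; stratum weights W_h = N_h/N.
p̂_st = Σ W_h p̂_h = (2300·0.579 + 4300·0.435 + 1400·0.763)/8000 = 0.53380
V̂(p̂_st) = Σ W_h² p̂_h(1−p̂_h)/(n_h−1):
  stratum East: (2300/8000)²·0.579·0.421/434 = 4.64244e-05
  stratum Central: (4300/8000)²·0.435·0.565/282 = 0.000251794
  stratum West: (1400/8000)²·0.763·0.237/231 = 2.39738e-05
V̂(p̂_st) = 0.000322192; SE = √V̂ = 0.0179497

p̂_st ≈ 0.5338, SE ≈ 0.0179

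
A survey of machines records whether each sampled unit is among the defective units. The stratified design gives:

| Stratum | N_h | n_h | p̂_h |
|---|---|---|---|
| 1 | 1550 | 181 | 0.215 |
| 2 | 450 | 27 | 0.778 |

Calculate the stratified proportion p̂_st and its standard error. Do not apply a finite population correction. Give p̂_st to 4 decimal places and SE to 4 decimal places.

p̂_st ≈ 0.3417, SE ≈ 0.0300

N = 2000; stratum weights W_h = N_h/N.
p̂_st = Σ W_h p̂_h = (1550·0.215 + 450·0.778)/2000 = 0.34168
V̂(p̂_st) = Σ W_h² p̂_h(1−p̂_h)/(n_h−1):
  stratum 1: (1550/2000)²·0.215·0.785/180 = 0.000563169
  stratum 2: (450/2000)²·0.778·0.222/26 = 0.000336298
V̂(p̂_st) = 0.000899467; SE = √V̂ = 0.0299911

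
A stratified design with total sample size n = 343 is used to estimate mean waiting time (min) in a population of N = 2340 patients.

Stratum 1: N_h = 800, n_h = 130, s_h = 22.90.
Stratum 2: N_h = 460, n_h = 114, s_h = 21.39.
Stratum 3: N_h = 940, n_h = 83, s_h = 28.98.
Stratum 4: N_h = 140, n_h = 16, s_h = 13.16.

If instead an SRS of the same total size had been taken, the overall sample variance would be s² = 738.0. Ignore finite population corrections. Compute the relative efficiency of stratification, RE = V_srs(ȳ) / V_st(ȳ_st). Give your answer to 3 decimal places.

RE ≈ 0.936

V̂(ȳ_st) = Σ W_h² s_h²/n_h, with W_h = N_h/N and N = 2340:
  stratum 1: (800/2340)²·22.90²/130 = 0.471494
  stratum 2: (460/2340)²·21.39²/114 = 0.155096
  stratum 3: (940/2340)²·28.98²/83 = 1.63284
  stratum 4: (140/2340)²·13.16²/16 = 0.038745
V_st = 2.29817
V_srs = s²/n = 738.0/343 = 2.1516
Relative efficiency = V_srs / V_st = 2.1516/2.29817 = 0.9362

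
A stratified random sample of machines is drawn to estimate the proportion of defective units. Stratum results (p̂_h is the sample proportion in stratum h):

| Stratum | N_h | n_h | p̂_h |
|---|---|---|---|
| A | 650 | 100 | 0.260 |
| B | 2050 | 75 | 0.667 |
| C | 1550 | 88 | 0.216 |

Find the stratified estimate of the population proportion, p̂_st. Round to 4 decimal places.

p̂_st ≈ 0.4403

N = 4250; stratum weights W_h = N_h/N.
p̂_st = Σ W_h p̂_h = (650·0.260 + 2050·0.667 + 1550·0.216)/4250 = 0.44027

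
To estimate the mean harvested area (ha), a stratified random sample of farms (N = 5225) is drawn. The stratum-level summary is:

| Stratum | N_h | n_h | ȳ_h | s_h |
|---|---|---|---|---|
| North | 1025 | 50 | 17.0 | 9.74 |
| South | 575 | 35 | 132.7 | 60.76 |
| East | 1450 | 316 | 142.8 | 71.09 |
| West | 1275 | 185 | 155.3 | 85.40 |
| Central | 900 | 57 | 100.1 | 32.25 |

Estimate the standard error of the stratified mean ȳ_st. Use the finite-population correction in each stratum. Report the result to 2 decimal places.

SE(ȳ_st) ≈ 2.18

V̂(ȳ_st) = Σ W_h² (1 − n_h/N_h) s_h²/n_h, with W_h = N_h/N and N = 5225:
  stratum North: (1025/5225)²·(1 − 50/1025)·9.74²/50 = 0.069455
  stratum South: (575/5225)²·(1 − 35/575)·60.76²/35 = 1.19966
  stratum East: (1450/5225)²·(1 − 316/1450)·71.09²/316 = 0.963249
  stratum West: (1275/5225)²·(1 − 185/1275)·85.40²/185 = 2.00682
  stratum Central: (900/5225)²·(1 − 57/900)·32.25²/57 = 0.507087
V̂(ȳ_st) = 4.74626
SE(ȳ_st) = √4.74626 = 2.17859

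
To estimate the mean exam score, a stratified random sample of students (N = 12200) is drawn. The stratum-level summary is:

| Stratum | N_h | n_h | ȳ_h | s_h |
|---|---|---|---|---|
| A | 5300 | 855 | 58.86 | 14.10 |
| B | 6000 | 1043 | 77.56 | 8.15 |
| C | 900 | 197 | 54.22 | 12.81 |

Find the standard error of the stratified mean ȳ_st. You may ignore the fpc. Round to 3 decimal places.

V̂(ȳ_st) = Σ W_h² s_h²/n_h, with W_h = N_h/N and N = 12200:
  stratum A: (5300/12200)²·14.10²/855 = 0.0438838
  stratum B: (6000/12200)²·8.15²/1043 = 0.0154033
  stratum C: (900/12200)²·12.81²/197 = 0.00453312
V̂(ȳ_st) = 0.0638202
SE(ȳ_st) = √0.0638202 = 0.252627

SE(ȳ_st) ≈ 0.253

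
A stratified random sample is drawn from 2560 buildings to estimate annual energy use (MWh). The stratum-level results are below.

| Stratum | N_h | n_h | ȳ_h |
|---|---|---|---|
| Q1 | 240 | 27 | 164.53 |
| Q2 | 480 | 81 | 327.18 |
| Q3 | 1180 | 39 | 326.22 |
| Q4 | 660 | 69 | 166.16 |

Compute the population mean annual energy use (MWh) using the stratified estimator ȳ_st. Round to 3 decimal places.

N = Σ N_h = 2560. Stratum weights W_h = N_h/N.
ȳ_st = (240·164.53 + 480·327.18 + 1180·326.22 + 660·166.16) / 2560 = 269.97609

ȳ_st ≈ 269.976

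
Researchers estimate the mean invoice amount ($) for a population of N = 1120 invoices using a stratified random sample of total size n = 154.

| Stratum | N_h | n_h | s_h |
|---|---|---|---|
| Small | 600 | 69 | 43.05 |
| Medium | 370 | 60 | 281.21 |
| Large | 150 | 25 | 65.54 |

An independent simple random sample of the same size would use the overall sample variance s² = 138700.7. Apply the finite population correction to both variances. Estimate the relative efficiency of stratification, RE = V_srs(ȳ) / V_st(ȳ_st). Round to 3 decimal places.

V̂(ȳ_st) = Σ W_h² (1 − n_h/N_h) s_h²/n_h, with W_h = N_h/N and N = 1120:
  stratum Small: (600/1120)²·(1 − 69/600)·43.05²/69 = 6.82193
  stratum Medium: (370/1120)²·(1 − 60/370)·281.21²/60 = 120.514
  stratum Large: (150/1120)²·(1 − 25/150)·65.54²/25 = 2.56825
V_st = 129.904
V_srs = (1 − 154/1120)·138700.7/154 = 776.814
Relative efficiency = V_srs / V_st = 776.814/129.904 = 5.9799

RE ≈ 5.980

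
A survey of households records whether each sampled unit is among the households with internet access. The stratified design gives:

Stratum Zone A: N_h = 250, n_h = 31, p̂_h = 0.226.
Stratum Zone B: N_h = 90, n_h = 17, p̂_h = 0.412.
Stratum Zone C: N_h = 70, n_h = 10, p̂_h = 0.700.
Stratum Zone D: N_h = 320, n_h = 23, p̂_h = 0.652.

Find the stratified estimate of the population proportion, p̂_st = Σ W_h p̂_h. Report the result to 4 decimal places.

N = 730; stratum weights W_h = N_h/N.
p̂_st = Σ W_h p̂_h = (250·0.226 + 90·0.412 + 70·0.700 + 320·0.652)/730 = 0.48112

p̂_st ≈ 0.4811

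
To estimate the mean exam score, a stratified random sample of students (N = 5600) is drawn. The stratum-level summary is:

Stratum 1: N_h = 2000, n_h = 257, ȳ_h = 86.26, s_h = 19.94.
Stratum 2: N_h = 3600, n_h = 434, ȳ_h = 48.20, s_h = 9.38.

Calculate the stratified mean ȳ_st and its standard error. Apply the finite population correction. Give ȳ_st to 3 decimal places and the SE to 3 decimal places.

ȳ_st = Σ W_h ȳ_h = (2000·86.26 + 3600·48.20)/5600 = 61.79286
V̂(ȳ_st) = Σ W_h² (1 − n_h/N_h) s_h²/n_h, with W_h = N_h/N and N = 5600:
  stratum 1: (2000/5600)²·(1 − 257/2000)·19.94²/257 = 0.171976
  stratum 2: (3600/5600)²·(1 − 434/3600)·9.38²/434 = 0.0736806
V̂(ȳ_st) = 0.245657
SE(ȳ_st) = √0.245657 = 0.495638

ȳ_st ≈ 61.793, SE ≈ 0.496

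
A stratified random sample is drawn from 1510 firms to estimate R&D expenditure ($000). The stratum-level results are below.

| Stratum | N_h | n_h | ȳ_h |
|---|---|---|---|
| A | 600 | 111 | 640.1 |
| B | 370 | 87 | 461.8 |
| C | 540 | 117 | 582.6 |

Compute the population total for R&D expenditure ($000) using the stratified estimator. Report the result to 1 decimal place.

τ̂_st ≈ 869530.0

τ̂_st = Σ N_h ȳ_h = 600·640.1 + 370·461.8 + 540·582.6 = 869530.0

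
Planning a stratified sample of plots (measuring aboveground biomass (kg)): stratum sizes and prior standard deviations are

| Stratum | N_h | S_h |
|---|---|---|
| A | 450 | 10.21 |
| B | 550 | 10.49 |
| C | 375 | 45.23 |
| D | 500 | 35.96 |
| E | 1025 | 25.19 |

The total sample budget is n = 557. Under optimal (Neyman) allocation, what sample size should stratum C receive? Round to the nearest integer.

133

Neyman allocation: n_h = n · N_h S_h / Σ N_i S_i, with n = 557.
  stratum A: N_h·S_h = 450·10.21 = 4594.50
  stratum B: N_h·S_h = 550·10.49 = 5769.50
  stratum C: N_h·S_h = 375·45.23 = 16961.25
  stratum D: N_h·S_h = 500·35.96 = 17980.00
  stratum E: N_h·S_h = 1025·25.19 = 25819.75
Σ N_h S_h = 71125.00
n for stratum C = 557·16961.25/71125.00 = 132.828 → 133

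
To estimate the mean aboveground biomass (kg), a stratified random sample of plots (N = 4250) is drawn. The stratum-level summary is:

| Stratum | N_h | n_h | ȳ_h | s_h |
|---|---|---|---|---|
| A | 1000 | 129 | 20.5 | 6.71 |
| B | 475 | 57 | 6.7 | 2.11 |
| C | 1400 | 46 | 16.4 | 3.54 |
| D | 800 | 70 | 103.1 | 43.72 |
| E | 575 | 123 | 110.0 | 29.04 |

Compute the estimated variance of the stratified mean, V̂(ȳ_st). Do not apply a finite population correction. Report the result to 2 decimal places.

V̂(ȳ_st) = Σ W_h² s_h²/n_h, with W_h = N_h/N and N = 4250:
  stratum A: (1000/4250)²·6.71²/129 = 0.0193231
  stratum B: (475/4250)²·2.11²/57 = 0.000975662
  stratum C: (1400/4250)²·3.54²/46 = 0.0295615
  stratum D: (800/4250)²·43.72²/70 = 0.96753
  stratum E: (575/4250)²·29.04²/123 = 0.125501
V̂(ȳ_st) = 1.14289

V̂(ȳ_st) ≈ 1.14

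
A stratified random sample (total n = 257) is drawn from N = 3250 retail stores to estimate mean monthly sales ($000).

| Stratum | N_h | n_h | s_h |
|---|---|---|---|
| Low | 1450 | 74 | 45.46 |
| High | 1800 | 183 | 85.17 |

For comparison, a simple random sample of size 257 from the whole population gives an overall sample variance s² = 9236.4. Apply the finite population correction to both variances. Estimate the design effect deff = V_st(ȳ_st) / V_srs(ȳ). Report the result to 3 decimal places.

deff ≈ 0.489

V̂(ȳ_st) = Σ W_h² (1 − n_h/N_h) s_h²/n_h, with W_h = N_h/N and N = 3250:
  stratum Low: (1450/3250)²·(1 − 74/1450)·45.46²/74 = 5.2753
  stratum High: (1800/3250)²·(1 − 183/1800)·85.17²/183 = 10.9229
V_st = 16.1982
V_srs = (1 − 257/3250)·9236.4/257 = 33.0973
deff = V_st / V_srs = 16.1982/33.0973 = 0.4894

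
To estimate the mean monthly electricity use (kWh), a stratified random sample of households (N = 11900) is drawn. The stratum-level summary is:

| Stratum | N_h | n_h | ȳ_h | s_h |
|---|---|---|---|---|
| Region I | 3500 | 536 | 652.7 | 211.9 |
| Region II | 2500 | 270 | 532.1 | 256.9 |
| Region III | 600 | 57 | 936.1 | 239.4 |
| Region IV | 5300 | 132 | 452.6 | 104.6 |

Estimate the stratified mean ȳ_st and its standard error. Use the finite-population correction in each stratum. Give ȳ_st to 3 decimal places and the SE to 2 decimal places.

ȳ_st = Σ W_h ȳ_h = (3500·652.7 + 2500·532.1 + 600·936.1 + 5300·452.6)/11900 = 552.53277
V̂(ȳ_st) = Σ W_h² (1 − n_h/N_h) s_h²/n_h, with W_h = N_h/N and N = 11900:
  stratum Region I: (3500/11900)²·(1 − 536/3500)·211.9²/536 = 6.13691
  stratum Region II: (2500/11900)²·(1 − 270/2500)·256.9²/270 = 9.62311
  stratum Region III: (600/11900)²·(1 − 57/600)·239.4²/57 = 2.31329
  stratum Region IV: (5300/11900)²·(1 − 132/5300)·104.6²/132 = 16.0322
V̂(ȳ_st) = 34.1055
SE(ȳ_st) = √34.1055 = 5.83999

ȳ_st ≈ 552.533, SE ≈ 5.84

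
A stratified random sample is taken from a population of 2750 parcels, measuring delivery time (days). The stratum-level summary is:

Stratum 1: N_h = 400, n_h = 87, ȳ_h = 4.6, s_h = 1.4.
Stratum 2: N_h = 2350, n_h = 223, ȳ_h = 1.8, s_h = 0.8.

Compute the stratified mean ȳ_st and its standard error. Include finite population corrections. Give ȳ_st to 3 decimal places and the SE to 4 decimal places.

ȳ_st ≈ 2.207, SE ≈ 0.0476

ȳ_st = Σ W_h ȳ_h = (400·4.6 + 2350·1.8)/2750 = 2.20727
V̂(ȳ_st) = Σ W_h² (1 − n_h/N_h) s_h²/n_h, with W_h = N_h/N and N = 2750:
  stratum 1: (400/2750)²·(1 − 87/400)·1.4²/87 = 0.000372972
  stratum 2: (2350/2750)²·(1 − 223/2350)·0.8²/223 = 0.0018969
V̂(ȳ_st) = 0.00226987
SE(ȳ_st) = √0.00226987 = 0.0476432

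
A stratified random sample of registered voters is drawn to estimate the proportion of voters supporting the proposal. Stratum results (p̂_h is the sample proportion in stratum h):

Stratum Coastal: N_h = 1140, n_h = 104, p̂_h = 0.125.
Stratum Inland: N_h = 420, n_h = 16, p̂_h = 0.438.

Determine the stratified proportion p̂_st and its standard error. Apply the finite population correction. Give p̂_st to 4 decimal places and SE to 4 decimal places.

N = 1560; stratum weights W_h = N_h/N.
p̂_st = Σ W_h p̂_h = (1140·0.125 + 420·0.438)/1560 = 0.20927
V̂(p̂_st) = Σ W_h² (1 − n_h/N_h) p̂_h(1−p̂_h)/(n_h−1):
  stratum Coastal: (1140/1560)²·(1 − 104/1140)·0.125·0.875/103 = 0.000515343
  stratum Inland: (420/1560)²·(1 − 16/420)·0.438·0.562/15 = 0.0011442
V̂(p̂_st) = 0.00165954; SE = √V̂ = 0.0407374

p̂_st ≈ 0.2093, SE ≈ 0.0407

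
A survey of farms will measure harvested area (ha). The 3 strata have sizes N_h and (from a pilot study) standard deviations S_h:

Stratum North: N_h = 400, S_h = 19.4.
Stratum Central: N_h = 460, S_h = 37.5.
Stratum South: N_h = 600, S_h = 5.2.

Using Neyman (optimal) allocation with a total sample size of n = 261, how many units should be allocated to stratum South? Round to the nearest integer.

29

Neyman allocation: n_h = n · N_h S_h / Σ N_i S_i, with n = 261.
  stratum North: N_h·S_h = 400·19.4 = 7760.00
  stratum Central: N_h·S_h = 460·37.5 = 17250.00
  stratum South: N_h·S_h = 600·5.2 = 3120.00
Σ N_h S_h = 28130.00
n for stratum South = 261·3120.00/28130.00 = 28.948 → 29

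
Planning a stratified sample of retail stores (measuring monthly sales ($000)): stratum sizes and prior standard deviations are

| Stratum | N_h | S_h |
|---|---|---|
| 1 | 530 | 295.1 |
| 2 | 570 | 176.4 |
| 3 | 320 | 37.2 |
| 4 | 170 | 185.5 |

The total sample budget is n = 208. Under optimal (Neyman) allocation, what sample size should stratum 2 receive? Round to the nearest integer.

Neyman allocation: n_h = n · N_h S_h / Σ N_i S_i, with n = 208.
  stratum 1: N_h·S_h = 530·295.1 = 156403.00
  stratum 2: N_h·S_h = 570·176.4 = 100548.00
  stratum 3: N_h·S_h = 320·37.2 = 11904.00
  stratum 4: N_h·S_h = 170·185.5 = 31535.00
Σ N_h S_h = 300390.00
n for stratum 2 = 208·100548.00/300390.00 = 69.623 → 70

70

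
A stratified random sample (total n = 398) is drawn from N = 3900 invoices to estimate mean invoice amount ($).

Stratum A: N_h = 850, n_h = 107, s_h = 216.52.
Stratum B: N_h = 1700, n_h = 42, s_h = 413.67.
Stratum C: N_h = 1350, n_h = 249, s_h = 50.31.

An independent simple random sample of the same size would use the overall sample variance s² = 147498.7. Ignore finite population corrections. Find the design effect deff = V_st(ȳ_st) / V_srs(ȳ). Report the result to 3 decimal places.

V̂(ȳ_st) = Σ W_h² s_h²/n_h, with W_h = N_h/N and N = 3900:
  stratum A: (850/3900)²·216.52²/107 = 20.8123
  stratum B: (1700/3900)²·413.67²/42 = 774.154
  stratum C: (1350/3900)²·50.31²/249 = 1.218
V_st = 796.184
V_srs = s²/n = 147498.7/398 = 370.6
deff = V_st / V_srs = 796.184/370.6 = 2.1484

deff ≈ 2.148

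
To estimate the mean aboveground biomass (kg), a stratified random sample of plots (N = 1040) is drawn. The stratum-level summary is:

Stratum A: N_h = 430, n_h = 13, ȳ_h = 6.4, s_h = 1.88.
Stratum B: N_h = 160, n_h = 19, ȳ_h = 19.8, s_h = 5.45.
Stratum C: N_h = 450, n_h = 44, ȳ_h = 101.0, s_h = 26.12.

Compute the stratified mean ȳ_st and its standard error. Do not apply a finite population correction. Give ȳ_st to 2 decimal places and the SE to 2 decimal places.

ȳ_st ≈ 49.39, SE ≈ 1.73

ȳ_st = Σ W_h ȳ_h = (430·6.4 + 160·19.8 + 450·101.0)/1040 = 49.39423
V̂(ȳ_st) = Σ W_h² s_h²/n_h, with W_h = N_h/N and N = 1040:
  stratum A: (430/1040)²·1.88²/13 = 0.0464775
  stratum B: (160/1040)²·5.45²/19 = 0.0370009
  stratum C: (450/1040)²·26.12²/44 = 2.90303
V̂(ȳ_st) = 2.98651
SE(ȳ_st) = √2.98651 = 1.72815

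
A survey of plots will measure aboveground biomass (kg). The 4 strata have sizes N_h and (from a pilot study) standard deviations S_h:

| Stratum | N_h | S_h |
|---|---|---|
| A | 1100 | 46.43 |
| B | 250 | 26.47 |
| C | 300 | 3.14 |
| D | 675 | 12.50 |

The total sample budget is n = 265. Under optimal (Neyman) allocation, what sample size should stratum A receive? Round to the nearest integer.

Neyman allocation: n_h = n · N_h S_h / Σ N_i S_i, with n = 265.
  stratum A: N_h·S_h = 1100·46.43 = 51073.00
  stratum B: N_h·S_h = 250·26.47 = 6617.50
  stratum C: N_h·S_h = 300·3.14 = 942.00
  stratum D: N_h·S_h = 675·12.50 = 8437.50
Σ N_h S_h = 67070.00
n for stratum A = 265·51073.00/67070.00 = 201.794 → 202

202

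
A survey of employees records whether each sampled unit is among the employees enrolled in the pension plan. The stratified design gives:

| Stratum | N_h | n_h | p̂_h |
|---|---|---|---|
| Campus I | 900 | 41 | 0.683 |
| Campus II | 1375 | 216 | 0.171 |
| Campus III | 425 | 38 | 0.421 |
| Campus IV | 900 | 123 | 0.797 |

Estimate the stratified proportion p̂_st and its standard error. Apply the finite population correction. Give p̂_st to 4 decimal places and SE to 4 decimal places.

N = 3600; stratum weights W_h = N_h/N.
p̂_st = Σ W_h p̂_h = (900·0.683 + 1375·0.171 + 425·0.421 + 900·0.797)/3600 = 0.48501
V̂(p̂_st) = Σ W_h² (1 − n_h/N_h) p̂_h(1−p̂_h)/(n_h−1):
  stratum Campus I: (900/3600)²·(1 − 41/900)·0.683·0.317/40 = 0.000322887
  stratum Campus II: (1375/3600)²·(1 − 216/1375)·0.171·0.829/215 = 8.10762e-05
  stratum Campus III: (425/3600)²·(1 − 38/425)·0.421·0.579/37 = 8.36092e-05
  stratum Campus IV: (900/3600)²·(1 − 123/900)·0.797·0.203/122 = 7.15572e-05
V̂(p̂_st) = 0.00055913; SE = √V̂ = 0.0236459

p̂_st ≈ 0.4850, SE ≈ 0.0236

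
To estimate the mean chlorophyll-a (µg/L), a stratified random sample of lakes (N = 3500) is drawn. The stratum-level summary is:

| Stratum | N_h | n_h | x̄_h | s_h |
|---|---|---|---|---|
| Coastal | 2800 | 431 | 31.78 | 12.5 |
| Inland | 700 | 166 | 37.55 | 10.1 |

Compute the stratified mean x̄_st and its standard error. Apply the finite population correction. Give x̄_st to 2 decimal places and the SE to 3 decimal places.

x̄_st ≈ 32.93, SE ≈ 0.464

x̄_st = Σ W_h x̄_h = (2800·31.78 + 700·37.55)/3500 = 32.93400
V̂(x̄_st) = Σ W_h² (1 − n_h/N_h) s_h²/n_h, with W_h = N_h/N and N = 3500:
  stratum Coastal: (2800/3500)²·(1 − 431/2800)·12.5²/431 = 0.196304
  stratum Inland: (700/3500)²·(1 − 166/700)·10.1²/166 = 0.0187516
V̂(x̄_st) = 0.215056
SE(x̄_st) = √0.215056 = 0.463741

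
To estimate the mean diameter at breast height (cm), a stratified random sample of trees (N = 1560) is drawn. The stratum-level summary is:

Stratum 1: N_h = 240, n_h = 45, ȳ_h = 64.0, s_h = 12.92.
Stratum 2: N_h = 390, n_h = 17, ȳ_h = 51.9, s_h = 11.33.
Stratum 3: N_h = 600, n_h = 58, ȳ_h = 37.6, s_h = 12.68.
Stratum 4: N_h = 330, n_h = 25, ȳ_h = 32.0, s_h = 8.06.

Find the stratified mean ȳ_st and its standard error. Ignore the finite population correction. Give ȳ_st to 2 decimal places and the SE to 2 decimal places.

ȳ_st ≈ 44.05, SE ≈ 1.04

ȳ_st = Σ W_h ȳ_h = (240·64.0 + 390·51.9 + 600·37.6 + 330·32.0)/1560 = 44.05192
V̂(ȳ_st) = Σ W_h² s_h²/n_h, with W_h = N_h/N and N = 1560:
  stratum 1: (240/1560)²·12.92²/45 = 0.0877982
  stratum 2: (390/1560)²·11.33²/17 = 0.471944
  stratum 3: (600/1560)²·12.68²/58 = 0.410075
  stratum 4: (330/1560)²·8.06²/25 = 0.116281
V̂(ȳ_st) = 1.0861
SE(ȳ_st) = √1.0861 = 1.04216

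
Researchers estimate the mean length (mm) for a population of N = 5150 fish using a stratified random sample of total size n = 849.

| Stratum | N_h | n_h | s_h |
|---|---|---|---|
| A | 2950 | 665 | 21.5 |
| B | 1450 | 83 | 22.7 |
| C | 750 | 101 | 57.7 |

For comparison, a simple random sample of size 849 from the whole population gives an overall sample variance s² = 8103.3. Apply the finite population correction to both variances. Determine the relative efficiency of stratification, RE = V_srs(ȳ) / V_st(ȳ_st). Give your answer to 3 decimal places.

RE ≈ 6.399

V̂(ȳ_st) = Σ W_h² (1 − n_h/N_h) s_h²/n_h, with W_h = N_h/N and N = 5150:
  stratum A: (2950/5150)²·(1 − 665/2950)·21.5²/665 = 0.176664
  stratum B: (1450/5150)²·(1 − 83/1450)·22.7²/83 = 0.463976
  stratum C: (750/5150)²·(1 − 101/750)·57.7²/101 = 0.604953
V_st = 1.24559
V_srs = (1 − 849/5150)·8103.3/849 = 7.97107
Relative efficiency = V_srs / V_st = 7.97107/1.24559 = 6.3994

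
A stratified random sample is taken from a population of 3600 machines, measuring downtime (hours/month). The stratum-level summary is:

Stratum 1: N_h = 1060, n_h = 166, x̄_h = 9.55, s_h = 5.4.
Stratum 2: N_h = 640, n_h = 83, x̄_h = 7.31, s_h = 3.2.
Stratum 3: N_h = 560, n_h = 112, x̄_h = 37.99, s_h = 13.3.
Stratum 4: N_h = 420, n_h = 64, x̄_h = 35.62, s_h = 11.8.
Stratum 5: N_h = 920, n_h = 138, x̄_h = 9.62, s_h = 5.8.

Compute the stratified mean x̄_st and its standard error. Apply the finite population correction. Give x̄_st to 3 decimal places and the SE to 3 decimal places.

x̄_st ≈ 16.635, SE ≈ 0.292

x̄_st = Σ W_h x̄_h = (1060·9.55 + 640·7.31 + 560·37.99 + 420·35.62 + 920·9.62)/3600 = 16.63517
V̂(x̄_st) = Σ W_h² (1 − n_h/N_h) s_h²/n_h, with W_h = N_h/N and N = 3600:
  stratum 1: (1060/3600)²·(1 − 166/1060)·5.4²/166 = 0.0128445
  stratum 2: (640/3600)²·(1 − 83/640)·3.2²/83 = 0.00339353
  stratum 3: (560/3600)²·(1 − 112/560)·13.3²/112 = 0.0305736
  stratum 4: (420/3600)²·(1 − 64/420)·11.8²/64 = 0.0251003
  stratum 5: (920/3600)²·(1 − 138/920)·5.8²/138 = 0.0135321
V̂(x̄_st) = 0.085444
SE(x̄_st) = √0.085444 = 0.292308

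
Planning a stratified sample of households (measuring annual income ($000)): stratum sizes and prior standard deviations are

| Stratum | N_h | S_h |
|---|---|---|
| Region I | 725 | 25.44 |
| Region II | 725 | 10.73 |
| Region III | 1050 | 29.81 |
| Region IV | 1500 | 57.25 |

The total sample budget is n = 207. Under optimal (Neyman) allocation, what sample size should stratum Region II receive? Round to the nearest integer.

Neyman allocation: n_h = n · N_h S_h / Σ N_i S_i, with n = 207.
  stratum Region I: N_h·S_h = 725·25.44 = 18444.00
  stratum Region II: N_h·S_h = 725·10.73 = 7779.25
  stratum Region III: N_h·S_h = 1050·29.81 = 31300.50
  stratum Region IV: N_h·S_h = 1500·57.25 = 85875.00
Σ N_h S_h = 143398.75
n for stratum Region II = 207·7779.25/143398.75 = 11.230 → 11

11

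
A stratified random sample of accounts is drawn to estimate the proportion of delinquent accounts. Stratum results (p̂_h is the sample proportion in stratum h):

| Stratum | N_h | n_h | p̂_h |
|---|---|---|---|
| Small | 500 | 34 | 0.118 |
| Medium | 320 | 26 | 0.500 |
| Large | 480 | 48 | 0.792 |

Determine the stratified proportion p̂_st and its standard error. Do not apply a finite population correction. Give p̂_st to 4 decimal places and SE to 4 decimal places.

p̂_st ≈ 0.4609, SE ≈ 0.0394

N = 1300; stratum weights W_h = N_h/N.
p̂_st = Σ W_h p̂_h = (500·0.118 + 320·0.500 + 480·0.792)/1300 = 0.46089
V̂(p̂_st) = Σ W_h² p̂_h(1−p̂_h)/(n_h−1):
  stratum Small: (500/1300)²·0.118·0.882/33 = 0.000466541
  stratum Medium: (320/1300)²·0.500·0.500/25 = 0.000605917
  stratum Large: (480/1300)²·0.792·0.208/47 = 0.000477844
V̂(p̂_st) = 0.0015503; SE = √V̂ = 0.0393739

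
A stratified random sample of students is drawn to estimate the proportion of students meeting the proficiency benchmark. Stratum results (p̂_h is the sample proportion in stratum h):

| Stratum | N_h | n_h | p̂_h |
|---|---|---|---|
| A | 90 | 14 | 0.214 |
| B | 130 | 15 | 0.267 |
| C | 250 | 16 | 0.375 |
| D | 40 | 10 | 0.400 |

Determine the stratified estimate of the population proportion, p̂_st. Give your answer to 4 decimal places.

p̂_st ≈ 0.3210

N = 510; stratum weights W_h = N_h/N.
p̂_st = Σ W_h p̂_h = (90·0.214 + 130·0.267 + 250·0.375 + 40·0.400)/510 = 0.32102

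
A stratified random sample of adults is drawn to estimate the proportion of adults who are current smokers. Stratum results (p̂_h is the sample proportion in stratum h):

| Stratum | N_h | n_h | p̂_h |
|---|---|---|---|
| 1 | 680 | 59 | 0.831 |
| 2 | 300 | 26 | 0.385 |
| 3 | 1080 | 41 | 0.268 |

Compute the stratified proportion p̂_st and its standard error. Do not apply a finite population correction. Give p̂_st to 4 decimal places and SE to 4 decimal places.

p̂_st ≈ 0.4709, SE ≈ 0.0426

N = 2060; stratum weights W_h = N_h/N.
p̂_st = Σ W_h p̂_h = (680·0.831 + 300·0.385 + 1080·0.268)/2060 = 0.47088
V̂(p̂_st) = Σ W_h² p̂_h(1−p̂_h)/(n_h−1):
  stratum 1: (680/2060)²·0.831·0.169/58 = 0.000263842
  stratum 2: (300/2060)²·0.385·0.615/25 = 0.000200865
  stratum 3: (1080/2060)²·0.268·0.732/40 = 0.00134803
V̂(p̂_st) = 0.00181273; SE = √V̂ = 0.0425762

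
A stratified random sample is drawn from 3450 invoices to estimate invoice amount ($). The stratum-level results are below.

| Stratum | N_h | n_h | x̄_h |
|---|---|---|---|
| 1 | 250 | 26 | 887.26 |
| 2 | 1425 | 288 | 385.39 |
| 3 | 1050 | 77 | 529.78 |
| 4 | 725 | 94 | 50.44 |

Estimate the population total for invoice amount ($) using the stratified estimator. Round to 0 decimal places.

τ̂_st ≈ 1363834

τ̂_st = Σ N_h x̄_h = 250·887.26 + 1425·385.39 + 1050·529.78 + 725·50.44 = 1363834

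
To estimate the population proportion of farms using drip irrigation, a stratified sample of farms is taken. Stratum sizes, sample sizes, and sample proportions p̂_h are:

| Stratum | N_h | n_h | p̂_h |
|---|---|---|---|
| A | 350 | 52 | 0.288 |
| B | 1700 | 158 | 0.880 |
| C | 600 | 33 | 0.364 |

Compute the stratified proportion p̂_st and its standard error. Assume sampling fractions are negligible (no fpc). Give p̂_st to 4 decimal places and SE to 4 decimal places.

N = 2650; stratum weights W_h = N_h/N.
p̂_st = Σ W_h p̂_h = (350·0.288 + 1700·0.880 + 600·0.364)/2650 = 0.68498
V̂(p̂_st) = Σ W_h² p̂_h(1−p̂_h)/(n_h−1):
  stratum A: (350/2650)²·0.288·0.712/51 = 7.01369e-05
  stratum B: (1700/2650)²·0.880·0.120/157 = 0.000276803
  stratum C: (600/2650)²·0.364·0.636/32 = 0.000370868
V̂(p̂_st) = 0.000717808; SE = √V̂ = 0.0267919

p̂_st ≈ 0.6850, SE ≈ 0.0268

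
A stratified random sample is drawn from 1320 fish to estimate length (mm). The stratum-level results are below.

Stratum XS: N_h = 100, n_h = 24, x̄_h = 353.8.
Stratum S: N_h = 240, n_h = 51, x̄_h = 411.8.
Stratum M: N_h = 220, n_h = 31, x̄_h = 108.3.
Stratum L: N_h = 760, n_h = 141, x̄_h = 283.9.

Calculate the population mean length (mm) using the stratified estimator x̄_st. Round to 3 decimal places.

x̄_st ≈ 283.183

N = Σ N_h = 1320. Stratum weights W_h = N_h/N.
x̄_st = (100·353.8 + 240·411.8 + 220·108.3 + 760·283.9) / 1320 = 283.18333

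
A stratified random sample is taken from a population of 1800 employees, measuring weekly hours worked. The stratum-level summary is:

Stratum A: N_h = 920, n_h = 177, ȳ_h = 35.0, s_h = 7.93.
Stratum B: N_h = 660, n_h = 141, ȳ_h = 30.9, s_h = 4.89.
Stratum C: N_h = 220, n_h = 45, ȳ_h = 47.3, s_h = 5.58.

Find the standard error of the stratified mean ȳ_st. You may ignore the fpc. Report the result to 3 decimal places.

V̂(ȳ_st) = Σ W_h² s_h²/n_h, with W_h = N_h/N and N = 1800:
  stratum A: (920/1800)²·7.93²/177 = 0.0928119
  stratum B: (660/1800)²·4.89²/141 = 0.0228003
  stratum C: (220/1800)²·5.58²/45 = 0.0103361
V̂(ȳ_st) = 0.125948
SE(ȳ_st) = √0.125948 = 0.354892

SE(ȳ_st) ≈ 0.355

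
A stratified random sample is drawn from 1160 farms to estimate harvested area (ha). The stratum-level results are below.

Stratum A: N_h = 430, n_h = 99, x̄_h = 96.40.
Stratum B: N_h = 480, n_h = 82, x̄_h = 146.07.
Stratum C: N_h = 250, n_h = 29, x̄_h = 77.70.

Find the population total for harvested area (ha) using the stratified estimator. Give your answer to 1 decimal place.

τ̂_st = Σ N_h x̄_h = 430·96.40 + 480·146.07 + 250·77.70 = 130990.6

τ̂_st ≈ 130990.6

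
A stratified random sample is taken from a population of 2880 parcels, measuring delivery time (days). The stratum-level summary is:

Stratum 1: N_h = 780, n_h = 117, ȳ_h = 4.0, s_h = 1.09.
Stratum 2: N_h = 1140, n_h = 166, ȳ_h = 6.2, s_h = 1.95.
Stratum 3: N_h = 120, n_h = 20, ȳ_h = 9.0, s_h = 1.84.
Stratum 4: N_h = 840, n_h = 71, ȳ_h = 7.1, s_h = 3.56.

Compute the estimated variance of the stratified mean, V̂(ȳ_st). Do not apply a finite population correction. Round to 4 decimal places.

V̂(ȳ_st) ≈ 0.0198

V̂(ȳ_st) = Σ W_h² s_h²/n_h, with W_h = N_h/N and N = 2880:
  stratum 1: (780/2880)²·1.09²/117 = 0.000744854
  stratum 2: (1140/2880)²·1.95²/166 = 0.0035891
  stratum 3: (120/2880)²·1.84²/20 = 0.000293889
  stratum 4: (840/2880)²·3.56²/71 = 0.015185
V̂(ȳ_st) = 0.0198129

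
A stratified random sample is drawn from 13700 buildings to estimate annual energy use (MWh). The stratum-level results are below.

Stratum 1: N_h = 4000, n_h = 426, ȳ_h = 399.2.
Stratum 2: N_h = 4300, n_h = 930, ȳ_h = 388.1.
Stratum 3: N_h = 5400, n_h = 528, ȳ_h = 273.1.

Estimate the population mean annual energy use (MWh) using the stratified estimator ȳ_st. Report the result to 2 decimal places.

N = Σ N_h = 13700. Stratum weights W_h = N_h/N.
ȳ_st = (4000·399.2 + 4300·388.1 + 5400·273.1) / 13700 = 346.0124

ȳ_st ≈ 346.01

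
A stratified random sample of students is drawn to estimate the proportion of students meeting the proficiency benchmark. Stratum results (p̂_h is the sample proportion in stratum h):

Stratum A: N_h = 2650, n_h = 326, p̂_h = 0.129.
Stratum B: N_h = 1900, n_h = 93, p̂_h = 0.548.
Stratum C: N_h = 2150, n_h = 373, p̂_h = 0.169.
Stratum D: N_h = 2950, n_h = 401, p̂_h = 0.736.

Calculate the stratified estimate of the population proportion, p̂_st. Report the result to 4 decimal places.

N = 9650; stratum weights W_h = N_h/N.
p̂_st = Σ W_h p̂_h = (2650·0.129 + 1900·0.548 + 2150·0.169 + 2950·0.736)/9650 = 0.40597

p̂_st ≈ 0.4060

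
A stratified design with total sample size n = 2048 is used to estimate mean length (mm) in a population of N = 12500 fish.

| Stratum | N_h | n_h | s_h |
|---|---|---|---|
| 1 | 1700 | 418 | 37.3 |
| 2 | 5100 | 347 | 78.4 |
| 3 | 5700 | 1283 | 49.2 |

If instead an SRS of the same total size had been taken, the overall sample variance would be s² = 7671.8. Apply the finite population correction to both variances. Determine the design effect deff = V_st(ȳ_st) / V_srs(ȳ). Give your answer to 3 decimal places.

deff ≈ 0.989

V̂(ȳ_st) = Σ W_h² (1 − n_h/N_h) s_h²/n_h, with W_h = N_h/N and N = 12500:
  stratum 1: (1700/12500)²·(1 − 418/1700)·37.3²/418 = 0.0464257
  stratum 2: (5100/12500)²·(1 − 347/5100)·78.4²/347 = 2.74802
  stratum 3: (5700/12500)²·(1 − 1283/5700)·49.2²/1283 = 0.304009
V_st = 3.09846
V_srs = (1 − 2048/12500)·7671.8/2048 = 3.13225
deff = V_st / V_srs = 3.09846/3.13225 = 0.9892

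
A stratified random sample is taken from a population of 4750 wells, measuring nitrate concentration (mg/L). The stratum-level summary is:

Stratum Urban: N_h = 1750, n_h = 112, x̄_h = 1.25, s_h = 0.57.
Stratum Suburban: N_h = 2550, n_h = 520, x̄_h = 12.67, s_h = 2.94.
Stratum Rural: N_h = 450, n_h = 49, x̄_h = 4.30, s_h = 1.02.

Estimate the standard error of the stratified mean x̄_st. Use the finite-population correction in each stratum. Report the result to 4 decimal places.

V̂(x̄_st) = Σ W_h² (1 − n_h/N_h) s_h²/n_h, with W_h = N_h/N and N = 4750:
  stratum Urban: (1750/4750)²·(1 − 112/1750)·0.57²/112 = 0.00036855
  stratum Suburban: (2550/4750)²·(1 − 520/2550)·2.94²/520 = 0.00381365
  stratum Rural: (450/4750)²·(1 − 49/450)·1.02²/49 = 0.000169814
V̂(x̄_st) = 0.00435201
SE(x̄_st) = √0.00435201 = 0.0659698

SE(x̄_st) ≈ 0.0660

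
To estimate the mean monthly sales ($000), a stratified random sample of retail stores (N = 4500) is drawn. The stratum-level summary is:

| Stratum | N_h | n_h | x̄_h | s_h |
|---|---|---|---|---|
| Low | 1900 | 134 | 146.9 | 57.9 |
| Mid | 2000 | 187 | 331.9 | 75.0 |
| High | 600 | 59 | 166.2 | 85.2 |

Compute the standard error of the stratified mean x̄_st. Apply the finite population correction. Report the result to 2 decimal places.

SE(x̄_st) ≈ 3.39

V̂(x̄_st) = Σ W_h² (1 − n_h/N_h) s_h²/n_h, with W_h = N_h/N and N = 4500:
  stratum Low: (1900/4500)²·(1 − 134/1900)·57.9²/134 = 4.14545
  stratum Mid: (2000/4500)²·(1 − 187/2000)·75.0²/187 = 5.38622
  stratum High: (600/4500)²·(1 − 59/600)·85.2²/59 = 1.9722
V̂(x̄_st) = 11.5039
SE(x̄_st) = √11.5039 = 3.39173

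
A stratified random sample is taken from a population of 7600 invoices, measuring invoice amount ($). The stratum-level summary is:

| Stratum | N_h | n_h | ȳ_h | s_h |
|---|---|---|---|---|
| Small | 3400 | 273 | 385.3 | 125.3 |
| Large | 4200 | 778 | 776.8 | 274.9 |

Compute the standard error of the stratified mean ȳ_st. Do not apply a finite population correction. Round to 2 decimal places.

V̂(ȳ_st) = Σ W_h² s_h²/n_h, with W_h = N_h/N and N = 7600:
  stratum Small: (3400/7600)²·125.3²/273 = 11.5099
  stratum Large: (4200/7600)²·274.9²/778 = 29.6648
V̂(ȳ_st) = 41.1747
SE(ȳ_st) = √41.1747 = 6.41675

SE(ȳ_st) ≈ 6.42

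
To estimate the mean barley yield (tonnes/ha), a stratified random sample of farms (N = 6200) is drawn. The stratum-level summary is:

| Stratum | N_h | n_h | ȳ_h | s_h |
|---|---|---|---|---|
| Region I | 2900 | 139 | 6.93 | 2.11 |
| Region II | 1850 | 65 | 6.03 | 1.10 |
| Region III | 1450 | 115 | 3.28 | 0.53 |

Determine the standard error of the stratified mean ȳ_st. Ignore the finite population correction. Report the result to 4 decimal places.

SE(ȳ_st) ≈ 0.0938

V̂(ȳ_st) = Σ W_h² s_h²/n_h, with W_h = N_h/N and N = 6200:
  stratum Region I: (2900/6200)²·2.11²/139 = 0.00700749
  stratum Region II: (1850/6200)²·1.10²/65 = 0.00165742
  stratum Region III: (1450/6200)²·0.53²/115 = 0.0001336
V̂(ȳ_st) = 0.00879851
SE(ȳ_st) = √0.00879851 = 0.0938004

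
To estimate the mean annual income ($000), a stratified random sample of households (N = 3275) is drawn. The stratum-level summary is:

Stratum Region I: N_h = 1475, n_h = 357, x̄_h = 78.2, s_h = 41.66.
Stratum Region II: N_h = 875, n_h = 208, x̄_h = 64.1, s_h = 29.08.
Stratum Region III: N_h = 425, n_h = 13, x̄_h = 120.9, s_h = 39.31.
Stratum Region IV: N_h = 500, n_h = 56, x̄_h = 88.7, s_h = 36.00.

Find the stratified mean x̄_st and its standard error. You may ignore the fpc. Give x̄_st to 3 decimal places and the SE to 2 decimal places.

x̄_st = Σ W_h x̄_h = (1475·78.2 + 875·64.1 + 425·120.9 + 500·88.7)/3275 = 81.57710
V̂(x̄_st) = Σ W_h² s_h²/n_h, with W_h = N_h/N and N = 3275:
  stratum Region I: (1475/3275)²·41.66²/357 = 0.986124
  stratum Region II: (875/3275)²·29.08²/208 = 0.290214
  stratum Region III: (425/3275)²·39.31²/13 = 2.00179
  stratum Region IV: (500/3275)²·36.00²/56 = 0.539429
V̂(x̄_st) = 3.81756
SE(x̄_st) = √3.81756 = 1.95386

x̄_st ≈ 81.577, SE ≈ 1.95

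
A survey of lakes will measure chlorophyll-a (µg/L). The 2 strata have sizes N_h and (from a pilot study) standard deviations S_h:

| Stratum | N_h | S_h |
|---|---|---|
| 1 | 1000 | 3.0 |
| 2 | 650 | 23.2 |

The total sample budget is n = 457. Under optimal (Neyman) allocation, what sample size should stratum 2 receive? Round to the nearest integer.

Neyman allocation: n_h = n · N_h S_h / Σ N_i S_i, with n = 457.
  stratum 1: N_h·S_h = 1000·3.0 = 3000.00
  stratum 2: N_h·S_h = 650·23.2 = 15080.00
Σ N_h S_h = 18080.00
n for stratum 2 = 457·15080.00/18080.00 = 381.170 → 381

381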